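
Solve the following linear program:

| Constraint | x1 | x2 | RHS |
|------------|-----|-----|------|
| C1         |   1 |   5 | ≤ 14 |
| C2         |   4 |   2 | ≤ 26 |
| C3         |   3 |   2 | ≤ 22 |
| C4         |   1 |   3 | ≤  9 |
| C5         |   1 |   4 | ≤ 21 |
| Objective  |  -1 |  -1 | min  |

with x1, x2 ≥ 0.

Evaluate the objective at each vertex of the feasible region:
  z(0, 0) = 0
  z(6.5, 0) = -6.5
  z(6, 1) = -7  ←
  z(1.5, 2.5) = -4
  z(0, 2.8) = -2.8
The minimum is at x1 = 6, x2 = 1.

x1 = 6, x2 = 1, z = -7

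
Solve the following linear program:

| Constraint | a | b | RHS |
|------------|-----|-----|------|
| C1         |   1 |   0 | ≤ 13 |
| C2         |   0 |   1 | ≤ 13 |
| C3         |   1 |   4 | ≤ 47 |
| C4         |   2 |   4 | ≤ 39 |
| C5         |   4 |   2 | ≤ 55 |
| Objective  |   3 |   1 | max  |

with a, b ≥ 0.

Evaluate the objective at each vertex of the feasible region:
  z(0, 0) = 0
  z(13, 0) = 39
  z(13, 1.5) = 40.5  ←
  z(11.83, 3.833) = 39.33
  z(0, 9.75) = 9.75
The maximum is at a = 13, b = 1.5.

a = 13, b = 1.5, z = 40.5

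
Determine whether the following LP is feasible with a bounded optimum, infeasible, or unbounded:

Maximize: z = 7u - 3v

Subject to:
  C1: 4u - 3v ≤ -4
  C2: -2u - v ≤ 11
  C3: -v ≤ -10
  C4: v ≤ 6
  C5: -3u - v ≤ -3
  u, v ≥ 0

Infeasible (no feasible solution exists)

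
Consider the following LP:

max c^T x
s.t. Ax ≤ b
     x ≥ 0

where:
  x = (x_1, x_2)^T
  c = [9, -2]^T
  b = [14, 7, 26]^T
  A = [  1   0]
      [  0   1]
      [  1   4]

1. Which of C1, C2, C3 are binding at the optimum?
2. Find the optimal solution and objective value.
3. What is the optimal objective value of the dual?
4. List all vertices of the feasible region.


1. C1
2. x_1 = 14, x_2 = 0, z = 126
3. 126
4. (0, 0), (14, 0), (14, 3), (0, 6.5)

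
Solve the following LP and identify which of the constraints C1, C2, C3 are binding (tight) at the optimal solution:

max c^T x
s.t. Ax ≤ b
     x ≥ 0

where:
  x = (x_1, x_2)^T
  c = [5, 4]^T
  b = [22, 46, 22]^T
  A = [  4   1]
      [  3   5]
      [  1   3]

At x_1 = 4, x_2 = 6, compute slack b - a·x for each constraint:
  C1: 22 − 22 = 0  (binding)
  C2: 46 − 42 = 4  (slack)
  C3: 22 − 22 = 0  (binding)

Optimal: x_1 = 4, x_2 = 6
Binding: C1, C3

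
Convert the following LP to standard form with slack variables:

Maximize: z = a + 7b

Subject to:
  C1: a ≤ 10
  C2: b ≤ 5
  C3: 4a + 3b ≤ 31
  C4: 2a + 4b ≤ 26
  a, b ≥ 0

max z = a + 7b

s.t.
  a + s1 = 10
  b + s2 = 5
  4a + 3b + s3 = 31
  2a + 4b + s4 = 26
  a, b, s1, s2, s3, s4 ≥ 0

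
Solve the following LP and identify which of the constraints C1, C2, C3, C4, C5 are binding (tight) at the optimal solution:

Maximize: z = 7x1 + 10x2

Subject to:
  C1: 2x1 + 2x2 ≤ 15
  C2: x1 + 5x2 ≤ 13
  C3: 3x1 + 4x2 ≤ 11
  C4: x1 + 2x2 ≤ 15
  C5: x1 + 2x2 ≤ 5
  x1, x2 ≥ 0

At x1 = 1, x2 = 2, compute slack b - a·x for each constraint:
  C1: 15 − 6 = 9  (slack)
  C2: 13 − 11 = 2  (slack)
  C3: 11 − 11 = 0  (binding)
  C4: 15 − 5 = 10  (slack)
  C5: 5 − 5 = 0  (binding)

Optimal: x1 = 1, x2 = 2
Binding: C3, C5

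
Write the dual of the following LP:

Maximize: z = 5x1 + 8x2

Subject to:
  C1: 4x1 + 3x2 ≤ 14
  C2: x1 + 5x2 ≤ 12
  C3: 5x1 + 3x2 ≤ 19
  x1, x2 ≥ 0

Primal max cᵀx s.t. Ax ≤ b, x ≥ 0  →  Dual min bᵀy s.t. Aᵀy ≥ c, y ≥ 0.

Minimize: z = 14y1 + 12y2 + 19y3

Subject to:
  4y1 + y2 + 5y3 ≥ 5
  3y1 + 5y2 + 3y3 ≥ 8
  y1, y2, y3 ≥ 0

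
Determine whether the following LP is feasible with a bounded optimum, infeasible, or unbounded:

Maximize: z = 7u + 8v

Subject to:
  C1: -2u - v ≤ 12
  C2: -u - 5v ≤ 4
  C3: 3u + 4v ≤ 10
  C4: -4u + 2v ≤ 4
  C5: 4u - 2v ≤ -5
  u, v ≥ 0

Infeasible (no feasible solution exists)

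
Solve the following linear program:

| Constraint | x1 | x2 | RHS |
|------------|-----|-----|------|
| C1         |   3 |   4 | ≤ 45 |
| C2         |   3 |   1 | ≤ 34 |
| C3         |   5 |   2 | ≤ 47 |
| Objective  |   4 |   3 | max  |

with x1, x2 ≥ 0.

Evaluate the objective at each vertex of the feasible region:
  z(0, 0) = 0
  z(9.4, 0) = 37.6
  z(7, 6) = 46  ←
  z(0, 11.25) = 33.75
The maximum is at x1 = 7, x2 = 6.

x1 = 7, x2 = 6, z = 46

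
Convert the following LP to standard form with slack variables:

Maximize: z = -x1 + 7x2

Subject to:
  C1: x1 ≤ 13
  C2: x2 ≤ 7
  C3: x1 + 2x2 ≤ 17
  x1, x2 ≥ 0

max z = -x1 + 7x2

s.t.
  x1 + s1 = 13
  x2 + s2 = 7
  x1 + 2x2 + s3 = 17
  x1, x2, s1, s2, s3 ≥ 0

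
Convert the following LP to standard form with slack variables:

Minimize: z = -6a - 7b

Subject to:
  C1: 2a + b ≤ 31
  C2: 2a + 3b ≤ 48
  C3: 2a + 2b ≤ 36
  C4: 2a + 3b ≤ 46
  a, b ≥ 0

min z = -6a - 7b

s.t.
  2a + b + s1 = 31
  2a + 3b + s2 = 48
  2a + 2b + s3 = 36
  2a + 3b + s4 = 46
  a, b, s1, s2, s3, s4 ≥ 0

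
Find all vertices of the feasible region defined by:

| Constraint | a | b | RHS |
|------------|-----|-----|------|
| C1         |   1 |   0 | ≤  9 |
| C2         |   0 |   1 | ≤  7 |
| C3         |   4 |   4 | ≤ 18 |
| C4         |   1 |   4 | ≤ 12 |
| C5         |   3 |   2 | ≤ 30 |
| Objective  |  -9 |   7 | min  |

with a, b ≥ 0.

(0, 0), (4.5, 0), (2, 2.5), (0, 3)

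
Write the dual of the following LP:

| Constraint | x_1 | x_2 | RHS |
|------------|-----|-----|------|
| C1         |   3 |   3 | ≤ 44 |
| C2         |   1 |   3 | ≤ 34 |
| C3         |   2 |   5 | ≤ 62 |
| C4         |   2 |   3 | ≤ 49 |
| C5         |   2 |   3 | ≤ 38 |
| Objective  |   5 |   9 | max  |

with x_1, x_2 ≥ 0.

Primal max cᵀx s.t. Ax ≤ b, x ≥ 0  →  Dual min bᵀy s.t. Aᵀy ≥ c, y ≥ 0.

Minimize: z = 44y1 + 34y2 + 62y3 + 49y4 + 38y5

Subject to:
  3y1 + y2 + 2y3 + 2y4 + 2y5 ≥ 5
  3y1 + 3y2 + 5y3 + 3y4 + 3y5 ≥ 9
  y1, y2, y3, y4, y5 ≥ 0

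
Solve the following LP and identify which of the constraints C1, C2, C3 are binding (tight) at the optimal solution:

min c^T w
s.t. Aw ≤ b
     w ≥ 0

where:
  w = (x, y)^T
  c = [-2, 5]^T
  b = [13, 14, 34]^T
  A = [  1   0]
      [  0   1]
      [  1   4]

At x = 13, y = 0, compute slack b - a·x for each constraint:
  C1: 13 − 13 = 0  (binding)
  C2: 14 − 0 = 14  (slack)
  C3: 34 − 13 = 21  (slack)

Optimal: x = 13, y = 0
Binding: C1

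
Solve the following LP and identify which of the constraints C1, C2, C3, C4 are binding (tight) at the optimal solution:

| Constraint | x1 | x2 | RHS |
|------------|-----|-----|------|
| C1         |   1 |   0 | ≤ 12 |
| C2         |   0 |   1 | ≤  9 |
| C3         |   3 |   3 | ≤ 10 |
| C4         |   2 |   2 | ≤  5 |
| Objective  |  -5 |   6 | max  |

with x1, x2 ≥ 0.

At x1 = 0, x2 = 2.5, compute slack b - a·x for each constraint:
  C1: 12 − 0 = 12  (slack)
  C2: 9 − 2.5 = 6.5  (slack)
  C3: 10 − 7.5 = 2.5  (slack)
  C4: 5 − 5 = 0  (binding)

Optimal: x1 = 0, x2 = 2.5
Binding: C4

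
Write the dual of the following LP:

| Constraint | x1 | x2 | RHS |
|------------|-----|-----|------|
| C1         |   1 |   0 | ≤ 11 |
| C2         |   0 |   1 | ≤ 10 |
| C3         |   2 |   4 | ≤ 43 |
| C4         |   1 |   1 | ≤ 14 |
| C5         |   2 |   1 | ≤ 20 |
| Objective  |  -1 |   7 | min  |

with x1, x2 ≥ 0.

Primal min cᵀx s.t. Ax ≤ b, x ≥ 0  →  Dual max −bᵀy s.t. Aᵀy ≥ −c, y ≥ 0.

Maximize: z = -11y1 - 10y2 - 43y3 - 14y4 - 20y5

Subject to:
  y1 + 2y3 + y4 + 2y5 ≥ 1
  y2 + 4y3 + y4 + y5 ≥ -7
  y1, y2, y3, y4, y5 ≥ 0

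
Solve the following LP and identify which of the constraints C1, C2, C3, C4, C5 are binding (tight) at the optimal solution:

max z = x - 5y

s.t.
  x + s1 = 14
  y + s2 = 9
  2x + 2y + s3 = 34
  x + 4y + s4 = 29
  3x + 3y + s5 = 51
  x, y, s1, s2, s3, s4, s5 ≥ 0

At x = 14, y = 0, compute slack b - a·x for each constraint:
  C1: 14 − 14 = 0  (binding)
  C2: 9 − 0 = 9  (slack)
  C3: 34 − 28 = 6  (slack)
  C4: 29 − 14 = 15  (slack)
  C5: 51 − 42 = 9  (slack)

Optimal: x = 14, y = 0
Binding: C1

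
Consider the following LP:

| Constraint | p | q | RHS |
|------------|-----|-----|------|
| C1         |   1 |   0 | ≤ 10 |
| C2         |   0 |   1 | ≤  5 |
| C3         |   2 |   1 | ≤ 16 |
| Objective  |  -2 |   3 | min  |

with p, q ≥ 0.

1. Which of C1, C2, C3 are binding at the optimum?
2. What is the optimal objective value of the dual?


1. C3
2. -16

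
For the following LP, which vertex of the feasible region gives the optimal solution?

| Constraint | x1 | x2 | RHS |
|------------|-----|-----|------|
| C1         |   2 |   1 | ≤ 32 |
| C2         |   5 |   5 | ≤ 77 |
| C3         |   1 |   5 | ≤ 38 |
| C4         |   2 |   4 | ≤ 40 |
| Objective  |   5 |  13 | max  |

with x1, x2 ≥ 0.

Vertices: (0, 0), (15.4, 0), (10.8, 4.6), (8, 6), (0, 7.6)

Evaluate the objective at each vertex of the feasible region:
  z(0, 0) = 0
  z(15.4, 0) = 77
  z(10.8, 4.6) = 113.8
  z(8, 6) = 118  ←
  z(0, 7.6) = 98.8
The maximum is at x1 = 8, x2 = 6.

(8, 6)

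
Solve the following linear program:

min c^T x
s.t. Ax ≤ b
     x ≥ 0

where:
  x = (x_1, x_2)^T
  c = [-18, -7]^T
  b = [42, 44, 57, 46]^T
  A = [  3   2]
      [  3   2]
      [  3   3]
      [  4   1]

Evaluate the objective at each vertex of the feasible region:
  z(0, 0) = 0
  z(11.5, 0) = -207
  z(10, 6) = -222  ←
  z(4, 15) = -177
  z(0, 19) = -133
The minimum is at x_1 = 10, x_2 = 6.

x_1 = 10, x_2 = 6, z = -222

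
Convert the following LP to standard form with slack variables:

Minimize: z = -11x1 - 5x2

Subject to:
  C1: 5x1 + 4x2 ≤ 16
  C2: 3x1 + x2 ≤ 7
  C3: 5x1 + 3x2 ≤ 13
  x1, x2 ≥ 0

min z = -11x1 - 5x2

s.t.
  5x1 + 4x2 + s1 = 16
  3x1 + x2 + s2 = 7
  5x1 + 3x2 + s3 = 13
  x1, x2, s1, s2, s3 ≥ 0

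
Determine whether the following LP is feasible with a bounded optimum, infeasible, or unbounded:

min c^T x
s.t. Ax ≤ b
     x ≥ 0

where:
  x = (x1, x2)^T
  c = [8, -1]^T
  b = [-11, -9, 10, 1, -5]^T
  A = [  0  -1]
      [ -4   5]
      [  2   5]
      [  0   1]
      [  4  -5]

Infeasible (no feasible solution exists)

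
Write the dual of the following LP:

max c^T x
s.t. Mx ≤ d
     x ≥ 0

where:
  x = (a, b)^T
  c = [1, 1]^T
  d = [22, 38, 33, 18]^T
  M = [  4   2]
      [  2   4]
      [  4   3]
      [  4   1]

Primal max cᵀx s.t. Ax ≤ b, x ≥ 0  →  Dual min bᵀy s.t. Aᵀy ≥ c, y ≥ 0.

Minimize: z = 22y1 + 38y2 + 33y3 + 18y4

Subject to:
  4y1 + 2y2 + 4y3 + 4y4 ≥ 1
  2y1 + 4y2 + 3y3 + y4 ≥ 1
  y1, y2, y3, y4 ≥ 0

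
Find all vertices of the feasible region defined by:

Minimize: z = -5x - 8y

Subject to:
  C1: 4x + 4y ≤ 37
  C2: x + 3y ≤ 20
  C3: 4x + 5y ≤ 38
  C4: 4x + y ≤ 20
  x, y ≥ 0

(0, 0), (5, 0), (3.875, 4.5), (2, 6), (0, 6.667)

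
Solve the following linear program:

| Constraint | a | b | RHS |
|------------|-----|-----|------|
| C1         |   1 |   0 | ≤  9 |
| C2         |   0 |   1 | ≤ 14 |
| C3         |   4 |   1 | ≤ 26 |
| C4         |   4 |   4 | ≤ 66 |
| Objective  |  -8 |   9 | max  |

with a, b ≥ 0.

Evaluate the objective at each vertex of the feasible region:
  z(0, 0) = 0
  z(6.5, 0) = -52
  z(3.167, 13.33) = 94.67
  z(2.5, 14) = 106
  z(0, 14) = 126  ←
The maximum is at a = 0, b = 14.

a = 0, b = 14, z = 126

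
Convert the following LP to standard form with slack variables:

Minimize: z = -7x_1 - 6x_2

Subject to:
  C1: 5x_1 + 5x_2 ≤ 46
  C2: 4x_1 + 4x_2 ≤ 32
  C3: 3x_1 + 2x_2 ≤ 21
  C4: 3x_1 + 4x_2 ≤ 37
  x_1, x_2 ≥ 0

min z = -7x_1 - 6x_2

s.t.
  5x_1 + 5x_2 + s1 = 46
  4x_1 + 4x_2 + s2 = 32
  3x_1 + 2x_2 + s3 = 21
  3x_1 + 4x_2 + s4 = 37
  x_1, x_2, s1, s2, s3, s4 ≥ 0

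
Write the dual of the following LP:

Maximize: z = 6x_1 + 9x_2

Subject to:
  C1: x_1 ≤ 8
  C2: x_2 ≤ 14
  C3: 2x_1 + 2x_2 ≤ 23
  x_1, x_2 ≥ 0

Primal max cᵀx s.t. Ax ≤ b, x ≥ 0  →  Dual min bᵀy s.t. Aᵀy ≥ c, y ≥ 0.

Minimize: z = 8y1 + 14y2 + 23y3

Subject to:
  y1 + 2y3 ≥ 6
  y2 + 2y3 ≥ 9
  y1, y2, y3 ≥ 0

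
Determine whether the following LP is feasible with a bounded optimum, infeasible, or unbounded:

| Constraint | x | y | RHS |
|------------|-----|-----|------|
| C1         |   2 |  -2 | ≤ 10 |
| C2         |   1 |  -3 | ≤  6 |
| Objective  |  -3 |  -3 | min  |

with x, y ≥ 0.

Unbounded (objective can decrease without bound)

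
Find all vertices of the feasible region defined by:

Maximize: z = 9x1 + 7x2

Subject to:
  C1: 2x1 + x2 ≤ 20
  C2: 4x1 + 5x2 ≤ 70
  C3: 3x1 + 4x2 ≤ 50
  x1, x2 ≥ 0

(0, 0), (10, 0), (6, 8), (0, 12.5)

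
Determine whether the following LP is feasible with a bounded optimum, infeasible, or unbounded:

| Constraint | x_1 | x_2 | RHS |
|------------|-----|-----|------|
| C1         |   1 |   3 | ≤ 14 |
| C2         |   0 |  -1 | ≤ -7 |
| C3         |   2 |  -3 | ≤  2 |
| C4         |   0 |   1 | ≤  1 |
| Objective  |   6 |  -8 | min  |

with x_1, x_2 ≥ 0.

Infeasible (no feasible solution exists)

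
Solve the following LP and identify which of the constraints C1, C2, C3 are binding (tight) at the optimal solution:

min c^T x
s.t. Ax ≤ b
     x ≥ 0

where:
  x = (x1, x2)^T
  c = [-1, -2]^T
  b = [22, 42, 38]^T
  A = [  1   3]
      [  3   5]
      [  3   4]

At x1 = 4, x2 = 6, compute slack b - a·x for each constraint:
  C1: 22 − 22 = 0  (binding)
  C2: 42 − 42 = 0  (binding)
  C3: 38 − 36 = 2  (slack)

Optimal: x1 = 4, x2 = 6
Binding: C1, C2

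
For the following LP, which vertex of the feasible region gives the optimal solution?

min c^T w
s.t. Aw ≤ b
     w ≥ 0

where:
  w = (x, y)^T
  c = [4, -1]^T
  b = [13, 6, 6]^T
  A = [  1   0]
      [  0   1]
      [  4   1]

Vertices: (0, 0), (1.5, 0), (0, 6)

Evaluate the objective at each vertex of the feasible region:
  z(0, 0) = 0
  z(1.5, 0) = 6
  z(0, 6) = -6  ←
The minimum is at x = 0, y = 6.

(0, 6)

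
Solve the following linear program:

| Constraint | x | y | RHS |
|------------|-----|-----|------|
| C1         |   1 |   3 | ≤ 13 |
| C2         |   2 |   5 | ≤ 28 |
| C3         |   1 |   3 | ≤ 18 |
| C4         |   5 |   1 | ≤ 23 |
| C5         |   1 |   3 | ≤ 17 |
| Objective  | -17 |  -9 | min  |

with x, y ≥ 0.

Evaluate the objective at each vertex of the feasible region:
  z(0, 0) = 0
  z(4.6, 0) = -78.2
  z(4, 3) = -95  ←
  z(0, 4.333) = -39
The minimum is at x = 4, y = 3.

x = 4, y = 3, z = -95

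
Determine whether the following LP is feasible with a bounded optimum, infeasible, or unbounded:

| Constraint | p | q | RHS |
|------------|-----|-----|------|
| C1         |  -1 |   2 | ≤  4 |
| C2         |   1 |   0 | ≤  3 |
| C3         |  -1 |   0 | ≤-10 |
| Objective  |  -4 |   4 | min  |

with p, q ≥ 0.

Infeasible (no feasible solution exists)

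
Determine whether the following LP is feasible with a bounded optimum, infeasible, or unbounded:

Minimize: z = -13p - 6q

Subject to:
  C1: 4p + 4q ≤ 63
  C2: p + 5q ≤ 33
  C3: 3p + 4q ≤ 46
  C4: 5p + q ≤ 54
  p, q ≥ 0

Feasible with a bounded optimal solution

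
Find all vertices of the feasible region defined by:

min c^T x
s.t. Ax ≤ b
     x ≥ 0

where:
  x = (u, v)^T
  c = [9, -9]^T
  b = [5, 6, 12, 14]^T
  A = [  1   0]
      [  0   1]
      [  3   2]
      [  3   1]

(0, 0), (4, 0), (0, 6)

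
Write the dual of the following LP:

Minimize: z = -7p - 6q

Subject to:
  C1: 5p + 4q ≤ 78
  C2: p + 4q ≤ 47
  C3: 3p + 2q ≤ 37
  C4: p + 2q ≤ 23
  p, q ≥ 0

Primal min cᵀx s.t. Ax ≤ b, x ≥ 0  →  Dual max −bᵀy s.t. Aᵀy ≥ −c, y ≥ 0.

Maximize: z = -78y1 - 47y2 - 37y3 - 23y4

Subject to:
  5y1 + y2 + 3y3 + y4 ≥ 7
  4y1 + 4y2 + 2y3 + 2y4 ≥ 6
  y1, y2, y3, y4 ≥ 0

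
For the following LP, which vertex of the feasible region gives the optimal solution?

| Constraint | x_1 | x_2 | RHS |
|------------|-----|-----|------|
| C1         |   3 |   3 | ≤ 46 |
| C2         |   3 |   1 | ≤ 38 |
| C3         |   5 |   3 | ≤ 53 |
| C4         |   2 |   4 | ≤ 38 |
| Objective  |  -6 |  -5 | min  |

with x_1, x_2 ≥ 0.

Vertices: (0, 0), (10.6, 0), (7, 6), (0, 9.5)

Evaluate the objective at each vertex of the feasible region:
  z(0, 0) = 0
  z(10.6, 0) = -63.6
  z(7, 6) = -72  ←
  z(0, 9.5) = -47.5
The minimum is at x_1 = 7, x_2 = 6.

(7, 6)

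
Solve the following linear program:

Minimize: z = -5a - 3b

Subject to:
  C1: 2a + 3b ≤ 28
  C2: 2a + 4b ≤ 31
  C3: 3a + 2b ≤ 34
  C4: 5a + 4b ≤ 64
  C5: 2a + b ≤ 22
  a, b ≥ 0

Evaluate the objective at each vertex of the feasible region:
  z(0, 0) = 0
  z(11, 0) = -55
  z(10, 2) = -56  ←
  z(9.25, 3.125) = -55.62
  z(0, 7.75) = -23.25
The minimum is at a = 10, b = 2.

a = 10, b = 2, z = -56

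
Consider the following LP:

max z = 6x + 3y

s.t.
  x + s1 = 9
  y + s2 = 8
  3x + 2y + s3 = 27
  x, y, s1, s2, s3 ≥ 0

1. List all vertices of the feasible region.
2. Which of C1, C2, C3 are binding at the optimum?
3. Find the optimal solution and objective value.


1. (0, 0), (9, 0), (3.667, 8), (0, 8)
2. C1, C3
3. x = 9, y = 0, z = 54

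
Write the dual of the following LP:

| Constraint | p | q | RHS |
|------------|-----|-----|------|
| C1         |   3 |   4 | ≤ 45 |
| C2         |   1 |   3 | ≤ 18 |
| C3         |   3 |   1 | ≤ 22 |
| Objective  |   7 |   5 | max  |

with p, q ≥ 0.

Primal max cᵀx s.t. Ax ≤ b, x ≥ 0  →  Dual min bᵀy s.t. Aᵀy ≥ c, y ≥ 0.

Minimize: z = 45y1 + 18y2 + 22y3

Subject to:
  3y1 + y2 + 3y3 ≥ 7
  4y1 + 3y2 + y3 ≥ 5
  y1, y2, y3 ≥ 0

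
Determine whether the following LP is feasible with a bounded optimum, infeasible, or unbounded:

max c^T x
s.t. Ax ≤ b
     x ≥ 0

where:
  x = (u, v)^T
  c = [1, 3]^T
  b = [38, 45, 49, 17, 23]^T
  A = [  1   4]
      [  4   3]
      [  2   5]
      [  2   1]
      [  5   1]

Feasible with a bounded optimal solution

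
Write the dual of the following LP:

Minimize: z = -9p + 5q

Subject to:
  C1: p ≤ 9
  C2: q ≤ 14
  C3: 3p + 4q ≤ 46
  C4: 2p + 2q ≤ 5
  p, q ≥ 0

Primal min cᵀx s.t. Ax ≤ b, x ≥ 0  →  Dual max −bᵀy s.t. Aᵀy ≥ −c, y ≥ 0.

Maximize: z = -9y1 - 14y2 - 46y3 - 5y4

Subject to:
  y1 + 3y3 + 2y4 ≥ 9
  y2 + 4y3 + 2y4 ≥ -5
  y1, y2, y3, y4 ≥ 0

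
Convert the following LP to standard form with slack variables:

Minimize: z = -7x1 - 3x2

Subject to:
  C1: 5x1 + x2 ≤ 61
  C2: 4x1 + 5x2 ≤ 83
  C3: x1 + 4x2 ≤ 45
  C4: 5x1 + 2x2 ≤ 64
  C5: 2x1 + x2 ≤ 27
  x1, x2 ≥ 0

min z = -7x1 - 3x2

s.t.
  5x1 + x2 + s1 = 61
  4x1 + 5x2 + s2 = 83
  x1 + 4x2 + s3 = 45
  5x1 + 2x2 + s4 = 64
  2x1 + x2 + s5 = 27
  x1, x2, s1, s2, s3, s4, s5 ≥ 0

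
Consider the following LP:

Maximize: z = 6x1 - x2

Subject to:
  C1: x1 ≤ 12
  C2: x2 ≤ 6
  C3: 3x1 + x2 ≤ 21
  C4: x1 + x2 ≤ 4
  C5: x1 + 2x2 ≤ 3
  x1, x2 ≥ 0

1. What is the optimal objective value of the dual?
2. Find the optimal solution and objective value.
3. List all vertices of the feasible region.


1. 18
2. x1 = 3, x2 = 0, z = 18
3. (0, 0), (3, 0), (0, 1.5)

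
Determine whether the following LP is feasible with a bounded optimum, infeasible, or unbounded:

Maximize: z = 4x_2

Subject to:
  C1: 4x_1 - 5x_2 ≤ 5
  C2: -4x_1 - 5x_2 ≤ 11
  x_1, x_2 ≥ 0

Unbounded (objective can increase without bound)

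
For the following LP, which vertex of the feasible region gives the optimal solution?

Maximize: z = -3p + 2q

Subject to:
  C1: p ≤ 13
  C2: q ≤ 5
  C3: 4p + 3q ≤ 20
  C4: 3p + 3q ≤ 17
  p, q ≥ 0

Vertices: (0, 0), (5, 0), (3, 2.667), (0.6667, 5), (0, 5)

Evaluate the objective at each vertex of the feasible region:
  z(0, 0) = 0
  z(5, 0) = -15
  z(3, 2.667) = -3.667
  z(0.6667, 5) = 8
  z(0, 5) = 10  ←
The maximum is at p = 0, q = 5.

(0, 5)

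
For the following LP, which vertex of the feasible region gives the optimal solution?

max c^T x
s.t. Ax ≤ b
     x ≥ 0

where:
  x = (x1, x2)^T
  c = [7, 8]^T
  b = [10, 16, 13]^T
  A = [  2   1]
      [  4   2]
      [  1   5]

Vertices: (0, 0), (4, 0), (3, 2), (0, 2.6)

Evaluate the objective at each vertex of the feasible region:
  z(0, 0) = 0
  z(4, 0) = 28
  z(3, 2) = 37  ←
  z(0, 2.6) = 20.8
The maximum is at x1 = 3, x2 = 2.

(3, 2)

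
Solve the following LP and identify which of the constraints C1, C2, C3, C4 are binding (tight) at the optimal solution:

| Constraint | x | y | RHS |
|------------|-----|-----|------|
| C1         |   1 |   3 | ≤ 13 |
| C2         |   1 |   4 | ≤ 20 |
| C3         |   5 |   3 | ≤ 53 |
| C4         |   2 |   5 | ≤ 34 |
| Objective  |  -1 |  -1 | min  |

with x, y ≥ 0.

At x = 10, y = 1, compute slack b - a·x for each constraint:
  C1: 13 − 13 = 0  (binding)
  C2: 20 − 14 = 6  (slack)
  C3: 53 − 53 = 0  (binding)
  C4: 34 − 25 = 9  (slack)

Optimal: x = 10, y = 1
Binding: C1, C3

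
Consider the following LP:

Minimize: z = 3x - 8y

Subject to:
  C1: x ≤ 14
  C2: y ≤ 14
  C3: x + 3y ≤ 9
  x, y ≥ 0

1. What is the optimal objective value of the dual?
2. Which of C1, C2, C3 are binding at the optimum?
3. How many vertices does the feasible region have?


1. -24
2. C3
3. 3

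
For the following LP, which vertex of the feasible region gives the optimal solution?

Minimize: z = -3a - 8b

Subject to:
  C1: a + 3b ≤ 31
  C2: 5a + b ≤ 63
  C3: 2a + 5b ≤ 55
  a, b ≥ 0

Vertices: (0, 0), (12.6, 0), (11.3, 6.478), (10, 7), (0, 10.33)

Evaluate the objective at each vertex of the feasible region:
  z(0, 0) = 0
  z(12.6, 0) = -37.8
  z(11.3, 6.478) = -85.74
  z(10, 7) = -86  ←
  z(0, 10.33) = -82.67
The minimum is at a = 10, b = 7.

(10, 7)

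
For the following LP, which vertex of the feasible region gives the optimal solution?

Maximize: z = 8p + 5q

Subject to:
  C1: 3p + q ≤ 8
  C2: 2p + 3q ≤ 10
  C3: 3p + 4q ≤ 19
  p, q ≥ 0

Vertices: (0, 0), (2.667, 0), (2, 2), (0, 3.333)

Evaluate the objective at each vertex of the feasible region:
  z(0, 0) = 0
  z(2.667, 0) = 21.33
  z(2, 2) = 26  ←
  z(0, 3.333) = 16.67
The maximum is at p = 2, q = 2.

(2, 2)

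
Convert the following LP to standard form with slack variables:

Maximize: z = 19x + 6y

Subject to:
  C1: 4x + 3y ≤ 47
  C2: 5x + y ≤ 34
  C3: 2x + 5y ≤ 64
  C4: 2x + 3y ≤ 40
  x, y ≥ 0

max z = 19x + 6y

s.t.
  4x + 3y + s1 = 47
  5x + y + s2 = 34
  2x + 5y + s3 = 64
  2x + 3y + s4 = 40
  x, y, s1, s2, s3, s4 ≥ 0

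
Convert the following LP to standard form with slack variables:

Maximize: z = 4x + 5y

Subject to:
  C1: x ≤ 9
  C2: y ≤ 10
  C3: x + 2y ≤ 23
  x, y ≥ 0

max z = 4x + 5y

s.t.
  x + s1 = 9
  y + s2 = 10
  x + 2y + s3 = 23
  x, y, s1, s2, s3 ≥ 0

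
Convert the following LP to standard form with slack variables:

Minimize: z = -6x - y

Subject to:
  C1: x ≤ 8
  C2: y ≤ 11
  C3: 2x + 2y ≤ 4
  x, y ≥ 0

min z = -6x - y

s.t.
  x + s1 = 8
  y + s2 = 11
  2x + 2y + s3 = 4
  x, y, s1, s2, s3 ≥ 0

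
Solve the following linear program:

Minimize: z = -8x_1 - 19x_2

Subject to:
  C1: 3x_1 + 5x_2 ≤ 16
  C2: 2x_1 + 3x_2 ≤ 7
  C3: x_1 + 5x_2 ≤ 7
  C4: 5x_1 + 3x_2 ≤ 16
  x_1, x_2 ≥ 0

Evaluate the objective at each vertex of the feasible region:
  z(0, 0) = 0
  z(3.2, 0) = -25.6
  z(3, 0.3333) = -30.33
  z(2, 1) = -35  ←
  z(0, 1.4) = -26.6
The minimum is at x_1 = 2, x_2 = 1.

x_1 = 2, x_2 = 1, z = -35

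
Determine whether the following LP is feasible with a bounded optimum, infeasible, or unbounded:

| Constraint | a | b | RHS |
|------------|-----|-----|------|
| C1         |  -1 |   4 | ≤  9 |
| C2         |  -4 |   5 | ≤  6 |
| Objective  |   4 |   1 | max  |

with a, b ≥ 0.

Unbounded (objective can increase without bound)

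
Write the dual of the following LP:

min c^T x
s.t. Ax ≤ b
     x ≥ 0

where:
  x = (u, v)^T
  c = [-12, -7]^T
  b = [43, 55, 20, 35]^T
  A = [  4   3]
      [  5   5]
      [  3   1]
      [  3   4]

Primal min cᵀx s.t. Ax ≤ b, x ≥ 0  →  Dual max −bᵀy s.t. Aᵀy ≥ −c, y ≥ 0.

Maximize: z = -43y1 - 55y2 - 20y3 - 35y4

Subject to:
  4y1 + 5y2 + 3y3 + 3y4 ≥ 12
  3y1 + 5y2 + y3 + 4y4 ≥ 7
  y1, y2, y3, y4 ≥ 0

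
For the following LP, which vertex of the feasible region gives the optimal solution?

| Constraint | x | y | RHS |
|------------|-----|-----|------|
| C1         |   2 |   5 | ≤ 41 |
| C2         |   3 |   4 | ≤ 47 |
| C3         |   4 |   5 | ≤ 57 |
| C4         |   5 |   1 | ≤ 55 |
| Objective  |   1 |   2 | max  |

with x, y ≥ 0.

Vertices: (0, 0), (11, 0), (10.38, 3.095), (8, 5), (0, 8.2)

Evaluate the objective at each vertex of the feasible region:
  z(0, 0) = 0
  z(11, 0) = 11
  z(10.38, 3.095) = 16.57
  z(8, 5) = 18  ←
  z(0, 8.2) = 16.4
The maximum is at x = 8, y = 5.

(8, 5)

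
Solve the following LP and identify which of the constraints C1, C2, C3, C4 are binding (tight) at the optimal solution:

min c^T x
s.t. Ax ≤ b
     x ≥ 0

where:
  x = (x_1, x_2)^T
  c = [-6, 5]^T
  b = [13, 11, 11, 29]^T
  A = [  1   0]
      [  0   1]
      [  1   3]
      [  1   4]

At x_1 = 11, x_2 = 0, compute slack b - a·x for each constraint:
  C1: 13 − 11 = 2  (slack)
  C2: 11 − 0 = 11  (slack)
  C3: 11 − 11 = 0  (binding)
  C4: 29 − 11 = 18  (slack)

Optimal: x_1 = 11, x_2 = 0
Binding: C3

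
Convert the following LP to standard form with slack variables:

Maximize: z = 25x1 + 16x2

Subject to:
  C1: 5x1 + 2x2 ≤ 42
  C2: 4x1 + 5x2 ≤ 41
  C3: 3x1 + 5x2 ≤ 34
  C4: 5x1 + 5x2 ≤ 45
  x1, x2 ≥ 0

max z = 25x1 + 16x2

s.t.
  5x1 + 2x2 + s1 = 42
  4x1 + 5x2 + s2 = 41
  3x1 + 5x2 + s3 = 34
  5x1 + 5x2 + s4 = 45
  x1, x2, s1, s2, s3, s4 ≥ 0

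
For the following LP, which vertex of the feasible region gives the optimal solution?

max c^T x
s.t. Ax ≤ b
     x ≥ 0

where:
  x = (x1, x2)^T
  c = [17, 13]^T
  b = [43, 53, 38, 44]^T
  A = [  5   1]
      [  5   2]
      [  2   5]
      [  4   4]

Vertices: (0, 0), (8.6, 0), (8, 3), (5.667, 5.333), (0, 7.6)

Evaluate the objective at each vertex of the feasible region:
  z(0, 0) = 0
  z(8.6, 0) = 146.2
  z(8, 3) = 175  ←
  z(5.667, 5.333) = 165.7
  z(0, 7.6) = 98.8
The maximum is at x1 = 8, x2 = 3.

(8, 3)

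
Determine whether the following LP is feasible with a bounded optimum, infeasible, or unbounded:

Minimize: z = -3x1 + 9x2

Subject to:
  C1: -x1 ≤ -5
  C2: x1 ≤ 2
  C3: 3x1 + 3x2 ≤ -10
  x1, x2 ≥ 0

Infeasible (no feasible solution exists)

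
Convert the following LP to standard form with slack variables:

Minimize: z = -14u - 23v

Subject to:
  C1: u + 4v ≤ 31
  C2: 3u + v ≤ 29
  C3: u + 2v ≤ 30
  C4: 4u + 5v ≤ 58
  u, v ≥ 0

min z = -14u - 23v

s.t.
  u + 4v + s1 = 31
  3u + v + s2 = 29
  u + 2v + s3 = 30
  4u + 5v + s4 = 58
  u, v, s1, s2, s3, s4 ≥ 0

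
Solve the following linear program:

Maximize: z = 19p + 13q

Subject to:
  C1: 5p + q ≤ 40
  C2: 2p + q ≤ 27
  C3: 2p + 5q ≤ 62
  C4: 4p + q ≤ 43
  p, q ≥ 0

Evaluate the objective at each vertex of the feasible region:
  z(0, 0) = 0
  z(8, 0) = 152
  z(6, 10) = 244  ←
  z(0, 12.4) = 161.2
The maximum is at p = 6, q = 10.

p = 6, q = 10, z = 244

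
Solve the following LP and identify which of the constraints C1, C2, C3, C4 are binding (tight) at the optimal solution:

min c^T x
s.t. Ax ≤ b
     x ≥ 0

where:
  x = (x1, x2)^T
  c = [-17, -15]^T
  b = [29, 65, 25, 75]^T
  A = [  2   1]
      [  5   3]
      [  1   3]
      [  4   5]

At x1 = 10, x2 = 5, compute slack b - a·x for each constraint:
  C1: 29 − 25 = 4  (slack)
  C2: 65 − 65 = 0  (binding)
  C3: 25 − 25 = 0  (binding)
  C4: 75 − 65 = 10  (slack)

Optimal: x1 = 10, x2 = 5
Binding: C2, C3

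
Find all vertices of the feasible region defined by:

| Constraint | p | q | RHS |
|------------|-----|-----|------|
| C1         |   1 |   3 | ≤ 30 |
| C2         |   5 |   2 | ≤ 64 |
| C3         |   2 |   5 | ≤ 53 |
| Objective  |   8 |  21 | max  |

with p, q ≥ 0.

(0, 0), (12.8, 0), (10.19, 6.524), (9, 7), (0, 10)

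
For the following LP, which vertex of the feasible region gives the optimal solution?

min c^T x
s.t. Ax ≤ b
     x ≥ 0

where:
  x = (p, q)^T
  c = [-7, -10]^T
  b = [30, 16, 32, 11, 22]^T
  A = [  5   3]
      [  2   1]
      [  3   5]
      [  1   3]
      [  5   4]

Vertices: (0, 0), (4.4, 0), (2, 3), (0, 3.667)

Evaluate the objective at each vertex of the feasible region:
  z(0, 0) = 0
  z(4.4, 0) = -30.8
  z(2, 3) = -44  ←
  z(0, 3.667) = -36.67
The minimum is at p = 2, q = 3.

(2, 3)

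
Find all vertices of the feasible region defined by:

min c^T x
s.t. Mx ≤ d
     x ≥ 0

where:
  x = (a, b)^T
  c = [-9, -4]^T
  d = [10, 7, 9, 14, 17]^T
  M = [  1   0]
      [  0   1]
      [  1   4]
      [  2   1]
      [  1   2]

(0, 0), (7, 0), (6.714, 0.5714), (0, 2.25)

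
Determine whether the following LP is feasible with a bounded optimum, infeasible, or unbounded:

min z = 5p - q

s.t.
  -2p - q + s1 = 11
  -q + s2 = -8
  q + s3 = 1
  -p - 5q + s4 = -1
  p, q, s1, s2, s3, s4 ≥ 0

Infeasible (no feasible solution exists)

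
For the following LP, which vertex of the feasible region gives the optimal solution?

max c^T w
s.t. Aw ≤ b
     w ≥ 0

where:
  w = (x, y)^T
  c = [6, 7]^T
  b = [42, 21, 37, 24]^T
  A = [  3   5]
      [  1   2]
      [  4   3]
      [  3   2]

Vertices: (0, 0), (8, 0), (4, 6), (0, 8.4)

Evaluate the objective at each vertex of the feasible region:
  z(0, 0) = 0
  z(8, 0) = 48
  z(4, 6) = 66  ←
  z(0, 8.4) = 58.8
The maximum is at x = 4, y = 6.

(4, 6)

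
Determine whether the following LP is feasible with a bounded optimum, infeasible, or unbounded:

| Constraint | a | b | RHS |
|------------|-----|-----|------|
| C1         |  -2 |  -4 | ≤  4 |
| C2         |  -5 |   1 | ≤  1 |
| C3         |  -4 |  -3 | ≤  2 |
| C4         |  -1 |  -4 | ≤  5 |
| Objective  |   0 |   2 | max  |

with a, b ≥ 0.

Unbounded (objective can increase without bound)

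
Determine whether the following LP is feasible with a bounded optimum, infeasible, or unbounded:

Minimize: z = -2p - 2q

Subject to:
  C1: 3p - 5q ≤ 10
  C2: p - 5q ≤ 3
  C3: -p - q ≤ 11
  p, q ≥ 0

Unbounded (objective can decrease without bound)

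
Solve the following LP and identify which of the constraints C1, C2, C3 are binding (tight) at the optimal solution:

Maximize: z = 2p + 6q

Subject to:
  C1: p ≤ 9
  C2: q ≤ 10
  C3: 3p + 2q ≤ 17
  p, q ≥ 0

At p = 0, q = 8.5, compute slack b - a·x for each constraint:
  C1: 9 − 0 = 9  (slack)
  C2: 10 − 8.5 = 1.5  (slack)
  C3: 17 − 17 = 0  (binding)

Optimal: p = 0, q = 8.5
Binding: C3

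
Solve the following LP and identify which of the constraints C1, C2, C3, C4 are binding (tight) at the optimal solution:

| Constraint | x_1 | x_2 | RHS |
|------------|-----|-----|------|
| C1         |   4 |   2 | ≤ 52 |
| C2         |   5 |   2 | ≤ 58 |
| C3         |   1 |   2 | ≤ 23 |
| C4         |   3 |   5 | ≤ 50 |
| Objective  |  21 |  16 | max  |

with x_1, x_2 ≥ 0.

At x_1 = 10, x_2 = 4, compute slack b - a·x for each constraint:
  C1: 52 − 48 = 4  (slack)
  C2: 58 − 58 = 0  (binding)
  C3: 23 − 18 = 5  (slack)
  C4: 50 − 50 = 0  (binding)

Optimal: x_1 = 10, x_2 = 4
Binding: C2, C4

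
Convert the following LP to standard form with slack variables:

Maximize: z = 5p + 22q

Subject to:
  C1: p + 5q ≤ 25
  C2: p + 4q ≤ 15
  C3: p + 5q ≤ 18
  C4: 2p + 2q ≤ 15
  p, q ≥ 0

max z = 5p + 22q

s.t.
  p + 5q + s1 = 25
  p + 4q + s2 = 15
  p + 5q + s3 = 18
  2p + 2q + s4 = 15
  p, q, s1, s2, s3, s4 ≥ 0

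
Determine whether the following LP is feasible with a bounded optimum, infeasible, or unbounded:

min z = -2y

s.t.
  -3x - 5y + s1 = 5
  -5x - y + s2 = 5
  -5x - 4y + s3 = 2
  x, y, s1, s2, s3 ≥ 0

Unbounded (objective can decrease without bound)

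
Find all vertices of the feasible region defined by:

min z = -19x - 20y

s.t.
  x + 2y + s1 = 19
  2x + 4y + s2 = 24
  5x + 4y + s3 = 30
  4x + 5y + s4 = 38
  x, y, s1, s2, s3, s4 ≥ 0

(0, 0), (6, 0), (2, 5), (0, 6)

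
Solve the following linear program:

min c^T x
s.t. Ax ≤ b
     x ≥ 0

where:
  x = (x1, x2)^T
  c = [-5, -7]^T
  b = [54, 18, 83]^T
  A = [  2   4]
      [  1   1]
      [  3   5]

Evaluate the objective at each vertex of the feasible region:
  z(0, 0) = 0
  z(18, 0) = -90
  z(9, 9) = -108  ←
  z(0, 13.5) = -94.5
The minimum is at x1 = 9, x2 = 9.

x1 = 9, x2 = 9, z = -108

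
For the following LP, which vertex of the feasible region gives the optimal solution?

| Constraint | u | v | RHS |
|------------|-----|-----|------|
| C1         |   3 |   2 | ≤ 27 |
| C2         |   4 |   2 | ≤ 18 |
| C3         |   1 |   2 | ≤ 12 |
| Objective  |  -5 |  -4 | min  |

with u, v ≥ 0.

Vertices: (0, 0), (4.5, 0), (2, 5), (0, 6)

Evaluate the objective at each vertex of the feasible region:
  z(0, 0) = 0
  z(4.5, 0) = -22.5
  z(2, 5) = -30  ←
  z(0, 6) = -24
The minimum is at u = 2, v = 5.

(2, 5)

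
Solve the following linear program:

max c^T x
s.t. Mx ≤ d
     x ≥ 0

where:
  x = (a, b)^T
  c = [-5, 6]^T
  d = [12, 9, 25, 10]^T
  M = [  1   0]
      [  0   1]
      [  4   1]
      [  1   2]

Evaluate the objective at each vertex of the feasible region:
  z(0, 0) = 0
  z(6.25, 0) = -31.25
  z(5.714, 2.143) = -15.71
  z(0, 5) = 30  ←
The maximum is at a = 0, b = 5.

a = 0, b = 5, z = 30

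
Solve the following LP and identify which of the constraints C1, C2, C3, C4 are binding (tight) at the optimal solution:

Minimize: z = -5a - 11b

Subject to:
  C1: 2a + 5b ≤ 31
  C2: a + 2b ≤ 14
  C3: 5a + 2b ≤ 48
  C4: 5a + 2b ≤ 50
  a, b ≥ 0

At a = 8, b = 3, compute slack b - a·x for each constraint:
  C1: 31 − 31 = 0  (binding)
  C2: 14 − 14 = 0  (binding)
  C3: 48 − 46 = 2  (slack)
  C4: 50 − 46 = 4  (slack)

Optimal: a = 8, b = 3
Binding: C1, C2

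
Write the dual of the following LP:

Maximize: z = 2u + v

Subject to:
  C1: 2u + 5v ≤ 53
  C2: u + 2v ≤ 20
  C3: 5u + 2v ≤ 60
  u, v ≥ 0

Primal max cᵀx s.t. Ax ≤ b, x ≥ 0  →  Dual min bᵀy s.t. Aᵀy ≥ c, y ≥ 0.

Minimize: z = 53y1 + 20y2 + 60y3

Subject to:
  2y1 + y2 + 5y3 ≥ 2
  5y1 + 2y2 + 2y3 ≥ 1
  y1, y2, y3 ≥ 0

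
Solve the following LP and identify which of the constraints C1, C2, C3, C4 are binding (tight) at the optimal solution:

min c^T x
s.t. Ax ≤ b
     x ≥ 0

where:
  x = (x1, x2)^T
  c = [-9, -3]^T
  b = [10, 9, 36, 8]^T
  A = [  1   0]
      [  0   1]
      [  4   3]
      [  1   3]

At x1 = 8, x2 = 0, compute slack b - a·x for each constraint:
  C1: 10 − 8 = 2  (slack)
  C2: 9 − 0 = 9  (slack)
  C3: 36 − 32 = 4  (slack)
  C4: 8 − 8 = 0  (binding)

Optimal: x1 = 8, x2 = 0
Binding: C4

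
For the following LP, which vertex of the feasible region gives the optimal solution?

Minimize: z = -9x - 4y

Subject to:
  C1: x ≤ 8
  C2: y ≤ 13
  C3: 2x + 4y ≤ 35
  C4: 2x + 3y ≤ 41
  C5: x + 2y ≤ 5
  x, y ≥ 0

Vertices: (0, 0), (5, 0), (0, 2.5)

Evaluate the objective at each vertex of the feasible region:
  z(0, 0) = 0
  z(5, 0) = -45  ←
  z(0, 2.5) = -10
The minimum is at x = 5, y = 0.

(5, 0)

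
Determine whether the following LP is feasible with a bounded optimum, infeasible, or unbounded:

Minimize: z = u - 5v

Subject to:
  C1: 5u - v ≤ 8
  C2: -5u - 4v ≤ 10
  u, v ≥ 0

Unbounded (objective can decrease without bound)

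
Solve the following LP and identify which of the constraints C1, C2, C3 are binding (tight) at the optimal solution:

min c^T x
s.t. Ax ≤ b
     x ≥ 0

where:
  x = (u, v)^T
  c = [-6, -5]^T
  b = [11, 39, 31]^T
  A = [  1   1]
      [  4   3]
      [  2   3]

At u = 6, v = 5, compute slack b - a·x for each constraint:
  C1: 11 − 11 = 0  (binding)
  C2: 39 − 39 = 0  (binding)
  C3: 31 − 27 = 4  (slack)

Optimal: u = 6, v = 5
Binding: C1, C2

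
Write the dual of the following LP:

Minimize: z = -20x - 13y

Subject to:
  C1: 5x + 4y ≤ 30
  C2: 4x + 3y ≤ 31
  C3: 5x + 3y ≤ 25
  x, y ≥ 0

Primal min cᵀx s.t. Ax ≤ b, x ≥ 0  →  Dual max −bᵀy s.t. Aᵀy ≥ −c, y ≥ 0.

Maximize: z = -30y1 - 31y2 - 25y3

Subject to:
  5y1 + 4y2 + 5y3 ≥ 20
  4y1 + 3y2 + 3y3 ≥ 13
  y1, y2, y3 ≥ 0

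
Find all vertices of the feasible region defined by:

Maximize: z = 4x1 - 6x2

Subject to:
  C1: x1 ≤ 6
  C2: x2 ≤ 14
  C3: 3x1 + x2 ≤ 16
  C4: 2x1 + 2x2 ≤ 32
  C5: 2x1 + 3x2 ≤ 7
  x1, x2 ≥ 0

(0, 0), (3.5, 0), (0, 2.333)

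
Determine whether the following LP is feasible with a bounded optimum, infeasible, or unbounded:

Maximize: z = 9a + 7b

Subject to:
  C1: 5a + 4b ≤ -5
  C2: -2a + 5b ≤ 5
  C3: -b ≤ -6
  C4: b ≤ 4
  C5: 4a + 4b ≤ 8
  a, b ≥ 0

Infeasible (no feasible solution exists)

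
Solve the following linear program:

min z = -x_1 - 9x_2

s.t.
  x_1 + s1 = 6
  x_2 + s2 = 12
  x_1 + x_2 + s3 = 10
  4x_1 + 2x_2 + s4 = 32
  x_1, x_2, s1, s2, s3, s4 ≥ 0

Evaluate the objective at each vertex of the feasible region:
  z(0, 0) = 0
  z(6, 0) = -6
  z(6, 4) = -42
  z(0, 10) = -90  ←
The minimum is at x_1 = 0, x_2 = 10.

x_1 = 0, x_2 = 10, z = -90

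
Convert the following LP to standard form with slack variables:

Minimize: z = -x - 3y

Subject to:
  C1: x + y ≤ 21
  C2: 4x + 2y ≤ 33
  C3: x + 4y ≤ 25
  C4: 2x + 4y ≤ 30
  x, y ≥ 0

min z = -x - 3y

s.t.
  x + y + s1 = 21
  4x + 2y + s2 = 33
  x + 4y + s3 = 25
  2x + 4y + s4 = 30
  x, y, s1, s2, s3, s4 ≥ 0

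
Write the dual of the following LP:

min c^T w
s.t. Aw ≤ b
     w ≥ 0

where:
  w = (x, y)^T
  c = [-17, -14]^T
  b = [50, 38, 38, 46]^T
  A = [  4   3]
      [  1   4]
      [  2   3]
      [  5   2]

Primal min cᵀx s.t. Ax ≤ b, x ≥ 0  →  Dual max −bᵀy s.t. Aᵀy ≥ −c, y ≥ 0.

Maximize: z = -50y1 - 38y2 - 38y3 - 46y4

Subject to:
  4y1 + y2 + 2y3 + 5y4 ≥ 17
  3y1 + 4y2 + 3y3 + 2y4 ≥ 14
  y1, y2, y3, y4 ≥ 0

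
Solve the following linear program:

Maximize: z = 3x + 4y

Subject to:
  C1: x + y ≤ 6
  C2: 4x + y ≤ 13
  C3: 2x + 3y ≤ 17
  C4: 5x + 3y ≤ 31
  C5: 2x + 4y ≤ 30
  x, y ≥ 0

Evaluate the objective at each vertex of the feasible region:
  z(0, 0) = 0
  z(3.25, 0) = 9.75
  z(2.333, 3.667) = 21.67
  z(1, 5) = 23  ←
  z(0, 5.667) = 22.67
The maximum is at x = 1, y = 5.

x = 1, y = 5, z = 23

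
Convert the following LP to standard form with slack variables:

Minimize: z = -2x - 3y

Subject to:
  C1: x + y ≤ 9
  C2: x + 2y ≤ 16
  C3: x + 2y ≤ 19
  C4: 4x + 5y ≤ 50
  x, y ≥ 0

min z = -2x - 3y

s.t.
  x + y + s1 = 9
  x + 2y + s2 = 16
  x + 2y + s3 = 19
  4x + 5y + s4 = 50
  x, y, s1, s2, s3, s4 ≥ 0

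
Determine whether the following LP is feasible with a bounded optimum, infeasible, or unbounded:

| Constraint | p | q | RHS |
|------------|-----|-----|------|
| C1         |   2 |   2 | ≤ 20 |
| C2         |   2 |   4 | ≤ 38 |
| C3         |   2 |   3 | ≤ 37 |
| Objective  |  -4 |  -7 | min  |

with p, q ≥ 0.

Feasible with a bounded optimal solution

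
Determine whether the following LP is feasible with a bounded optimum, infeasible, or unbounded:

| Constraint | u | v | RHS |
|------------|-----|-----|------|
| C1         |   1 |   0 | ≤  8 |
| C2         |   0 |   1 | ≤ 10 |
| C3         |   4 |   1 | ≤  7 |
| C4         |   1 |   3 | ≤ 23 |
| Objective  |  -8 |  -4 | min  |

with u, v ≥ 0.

Feasible with a bounded optimal solution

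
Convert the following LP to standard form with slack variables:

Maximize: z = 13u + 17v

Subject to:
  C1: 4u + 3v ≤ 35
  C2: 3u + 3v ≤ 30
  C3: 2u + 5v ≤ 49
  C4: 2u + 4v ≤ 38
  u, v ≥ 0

max z = 13u + 17v

s.t.
  4u + 3v + s1 = 35
  3u + 3v + s2 = 30
  2u + 5v + s3 = 49
  2u + 4v + s4 = 38
  u, v, s1, s2, s3, s4 ≥ 0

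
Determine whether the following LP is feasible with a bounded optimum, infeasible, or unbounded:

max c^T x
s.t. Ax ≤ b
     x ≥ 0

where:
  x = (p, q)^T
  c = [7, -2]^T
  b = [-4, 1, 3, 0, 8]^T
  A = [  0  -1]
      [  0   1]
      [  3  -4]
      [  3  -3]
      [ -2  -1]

Infeasible (no feasible solution exists)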